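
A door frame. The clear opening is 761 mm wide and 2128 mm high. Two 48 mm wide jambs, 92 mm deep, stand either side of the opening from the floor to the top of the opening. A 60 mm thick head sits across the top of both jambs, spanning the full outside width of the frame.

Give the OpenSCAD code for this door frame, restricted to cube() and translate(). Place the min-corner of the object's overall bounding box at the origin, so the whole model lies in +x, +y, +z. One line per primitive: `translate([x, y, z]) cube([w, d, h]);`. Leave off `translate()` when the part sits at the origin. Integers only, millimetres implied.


cube([48, 92, 2128]);
translate([809, 0, 0]) cube([48, 92, 2128]);
translate([0, 0, 2128]) cube([857, 92, 60]);


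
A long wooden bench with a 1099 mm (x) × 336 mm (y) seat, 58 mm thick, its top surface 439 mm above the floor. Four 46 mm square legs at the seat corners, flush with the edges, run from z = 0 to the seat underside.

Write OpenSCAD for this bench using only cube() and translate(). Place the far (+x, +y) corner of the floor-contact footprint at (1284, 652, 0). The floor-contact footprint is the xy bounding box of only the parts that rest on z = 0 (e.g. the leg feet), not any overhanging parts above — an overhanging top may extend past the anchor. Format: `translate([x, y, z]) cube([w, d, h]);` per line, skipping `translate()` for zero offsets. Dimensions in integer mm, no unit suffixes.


// leg_h = 439 − 58 = 381
translate([185, 316, 381]) cube([1099, 336, 58]);
translate([185, 316, 0]) cube([46, 46, 381]);
translate([185, 606, 0]) cube([46, 46, 381]);
translate([1238, 316, 0]) cube([46, 46, 381]);
translate([1238, 606, 0]) cube([46, 46, 381]);


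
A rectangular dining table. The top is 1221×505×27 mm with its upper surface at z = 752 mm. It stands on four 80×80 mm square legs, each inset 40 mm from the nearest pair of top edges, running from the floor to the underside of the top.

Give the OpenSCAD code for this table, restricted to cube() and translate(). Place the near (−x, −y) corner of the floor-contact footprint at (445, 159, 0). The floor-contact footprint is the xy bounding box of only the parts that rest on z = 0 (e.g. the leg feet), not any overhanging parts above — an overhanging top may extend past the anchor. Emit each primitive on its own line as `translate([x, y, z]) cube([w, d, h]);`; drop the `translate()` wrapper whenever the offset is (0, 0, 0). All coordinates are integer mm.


translate([405, 119, 725]) cube([1221, 505, 27]);
translate([445, 159, 0]) cube([80, 80, 725]);
translate([1506, 159, 0]) cube([80, 80, 725]);
translate([445, 504, 0]) cube([80, 80, 725]);
translate([1506, 504, 0]) cube([80, 80, 725]);


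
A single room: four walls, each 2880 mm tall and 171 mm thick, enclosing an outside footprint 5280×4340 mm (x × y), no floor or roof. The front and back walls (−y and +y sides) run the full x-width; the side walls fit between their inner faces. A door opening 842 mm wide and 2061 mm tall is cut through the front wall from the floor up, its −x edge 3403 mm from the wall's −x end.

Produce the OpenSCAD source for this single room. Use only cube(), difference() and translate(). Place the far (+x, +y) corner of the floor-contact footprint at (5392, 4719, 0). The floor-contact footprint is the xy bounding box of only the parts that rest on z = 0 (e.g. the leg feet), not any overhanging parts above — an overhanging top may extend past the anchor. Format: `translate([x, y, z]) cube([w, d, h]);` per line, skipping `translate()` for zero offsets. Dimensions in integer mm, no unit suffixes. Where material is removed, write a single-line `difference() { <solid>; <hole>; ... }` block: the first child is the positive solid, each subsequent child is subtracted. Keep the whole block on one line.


difference() { translate([112, 379, 0]) cube([5280, 171, 2880]); translate([3515, 379, 0]) cube([842, 171, 2061]); }
translate([112, 4548, 0]) cube([5280, 171, 2880]);
translate([112, 550, 0]) cube([171, 3998, 2880]);
translate([5221, 550, 0]) cube([171, 3998, 2880]);


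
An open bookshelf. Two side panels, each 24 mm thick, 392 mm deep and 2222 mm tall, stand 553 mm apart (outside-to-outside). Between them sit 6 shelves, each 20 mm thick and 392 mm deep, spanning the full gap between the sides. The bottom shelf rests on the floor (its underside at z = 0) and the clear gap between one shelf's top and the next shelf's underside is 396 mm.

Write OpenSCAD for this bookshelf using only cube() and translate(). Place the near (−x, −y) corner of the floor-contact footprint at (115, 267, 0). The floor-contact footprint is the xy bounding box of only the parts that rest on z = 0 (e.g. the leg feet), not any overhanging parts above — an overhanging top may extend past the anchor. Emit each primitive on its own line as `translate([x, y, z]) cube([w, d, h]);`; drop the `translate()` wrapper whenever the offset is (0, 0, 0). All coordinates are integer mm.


translate([115, 267, 0]) cube([24, 392, 2222]);
translate([644, 267, 0]) cube([24, 392, 2222]);
translate([139, 267, 0]) cube([505, 392, 20]);
translate([139, 267, 416]) cube([505, 392, 20]);
translate([139, 267, 832]) cube([505, 392, 20]);
translate([139, 267, 1248]) cube([505, 392, 20]);
translate([139, 267, 1664]) cube([505, 392, 20]);
translate([139, 267, 2080]) cube([505, 392, 20]);


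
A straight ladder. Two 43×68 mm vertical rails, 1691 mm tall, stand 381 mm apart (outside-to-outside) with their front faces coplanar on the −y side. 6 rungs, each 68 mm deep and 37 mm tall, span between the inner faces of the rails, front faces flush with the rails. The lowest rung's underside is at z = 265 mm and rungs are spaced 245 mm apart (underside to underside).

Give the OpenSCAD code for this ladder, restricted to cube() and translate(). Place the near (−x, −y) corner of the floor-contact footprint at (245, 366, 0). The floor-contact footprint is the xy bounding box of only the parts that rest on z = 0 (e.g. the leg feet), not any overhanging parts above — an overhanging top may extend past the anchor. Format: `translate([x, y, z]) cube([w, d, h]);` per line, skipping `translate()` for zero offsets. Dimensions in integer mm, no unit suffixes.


translate([245, 366, 0]) cube([43, 68, 1691]);
translate([583, 366, 0]) cube([43, 68, 1691]);
translate([288, 366, 265]) cube([295, 68, 37]);
translate([288, 366, 510]) cube([295, 68, 37]);
translate([288, 366, 755]) cube([295, 68, 37]);
translate([288, 366, 1000]) cube([295, 68, 37]);
translate([288, 366, 1245]) cube([295, 68, 37]);
translate([288, 366, 1490]) cube([295, 68, 37]);


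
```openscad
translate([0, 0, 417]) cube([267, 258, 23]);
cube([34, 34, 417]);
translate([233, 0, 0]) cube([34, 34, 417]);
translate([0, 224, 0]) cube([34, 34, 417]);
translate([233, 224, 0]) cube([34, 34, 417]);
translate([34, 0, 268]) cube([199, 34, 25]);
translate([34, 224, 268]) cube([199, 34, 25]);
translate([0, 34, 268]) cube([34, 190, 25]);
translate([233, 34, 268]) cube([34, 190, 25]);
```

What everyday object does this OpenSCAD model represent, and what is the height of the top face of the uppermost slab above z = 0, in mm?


A stool. The seat height is 440 mm.

A 267×258×23 slab at z = 417 on four corner posts — a stool. The seat top is 417 + 23 = 440 mm.


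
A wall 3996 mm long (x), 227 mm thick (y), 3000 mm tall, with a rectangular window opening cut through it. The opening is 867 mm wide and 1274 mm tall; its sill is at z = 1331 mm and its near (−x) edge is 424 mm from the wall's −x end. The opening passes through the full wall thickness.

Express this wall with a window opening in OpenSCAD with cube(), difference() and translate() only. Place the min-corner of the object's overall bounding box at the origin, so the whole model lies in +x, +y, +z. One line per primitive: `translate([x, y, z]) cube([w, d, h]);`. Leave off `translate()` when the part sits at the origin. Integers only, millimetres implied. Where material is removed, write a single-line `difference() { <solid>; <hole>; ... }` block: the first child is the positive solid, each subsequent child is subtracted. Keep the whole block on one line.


difference() { cube([3996, 227, 3000]); translate([424, 0, 1331]) cube([867, 227, 1274]); }


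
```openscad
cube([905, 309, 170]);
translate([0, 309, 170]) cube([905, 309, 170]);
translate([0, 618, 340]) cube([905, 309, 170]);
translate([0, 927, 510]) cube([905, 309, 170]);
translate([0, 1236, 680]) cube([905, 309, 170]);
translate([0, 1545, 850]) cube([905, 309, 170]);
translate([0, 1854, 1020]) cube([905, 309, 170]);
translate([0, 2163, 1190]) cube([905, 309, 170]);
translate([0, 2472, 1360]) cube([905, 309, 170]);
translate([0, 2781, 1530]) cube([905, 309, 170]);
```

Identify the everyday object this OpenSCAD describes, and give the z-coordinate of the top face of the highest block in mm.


A staircase. The total rise is 1700 mm.

10 identical blocks, each offset up and back from the previous — a staircase. Each step is 170 mm tall and there are 10 of them, so the total rise is 10 × 170 = 1700 mm.


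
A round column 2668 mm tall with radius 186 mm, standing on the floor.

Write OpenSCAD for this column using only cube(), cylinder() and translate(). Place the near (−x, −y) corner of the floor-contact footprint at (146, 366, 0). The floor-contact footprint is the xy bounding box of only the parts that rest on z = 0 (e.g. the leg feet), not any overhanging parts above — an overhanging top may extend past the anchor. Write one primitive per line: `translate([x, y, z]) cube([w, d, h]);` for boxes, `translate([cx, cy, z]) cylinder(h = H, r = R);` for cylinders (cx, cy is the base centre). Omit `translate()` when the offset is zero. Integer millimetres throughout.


translate([332, 552, 0]) cylinder(h = 2668, r = 186);


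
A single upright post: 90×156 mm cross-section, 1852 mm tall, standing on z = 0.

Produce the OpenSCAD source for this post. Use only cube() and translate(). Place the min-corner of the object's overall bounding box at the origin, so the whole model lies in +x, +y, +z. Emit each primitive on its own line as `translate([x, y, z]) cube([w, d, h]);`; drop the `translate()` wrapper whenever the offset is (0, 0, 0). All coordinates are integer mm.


cube([90, 156, 1852]);


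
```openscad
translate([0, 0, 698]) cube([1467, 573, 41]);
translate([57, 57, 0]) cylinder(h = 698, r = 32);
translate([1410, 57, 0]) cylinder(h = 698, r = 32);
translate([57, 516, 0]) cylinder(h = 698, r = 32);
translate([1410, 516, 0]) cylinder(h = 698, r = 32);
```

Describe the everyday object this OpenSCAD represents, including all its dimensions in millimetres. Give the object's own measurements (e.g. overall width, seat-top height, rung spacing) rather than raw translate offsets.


A table: top 1467 mm (x) × 573 mm (y), 41 mm thick, upper face at z = 739 mm, on four round legs of 64 mm diameter, each leg's bounding box inset 25 mm from the nearest pair of top edges from z = 0 to the bottom of the top.


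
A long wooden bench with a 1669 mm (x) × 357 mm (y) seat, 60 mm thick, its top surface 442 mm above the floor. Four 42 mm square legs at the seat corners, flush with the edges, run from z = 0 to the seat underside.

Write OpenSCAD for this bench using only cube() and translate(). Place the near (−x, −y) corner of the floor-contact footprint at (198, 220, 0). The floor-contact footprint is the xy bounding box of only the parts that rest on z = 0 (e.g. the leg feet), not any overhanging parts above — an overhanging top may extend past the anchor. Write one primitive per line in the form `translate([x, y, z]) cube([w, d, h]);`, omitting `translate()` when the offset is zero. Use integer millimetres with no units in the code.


translate([198, 220, 382]) cube([1669, 357, 60]);
translate([198, 220, 0]) cube([42, 42, 382]);
translate([198, 535, 0]) cube([42, 42, 382]);
translate([1825, 220, 0]) cube([42, 42, 382]);
translate([1825, 535, 0]) cube([42, 42, 382]);


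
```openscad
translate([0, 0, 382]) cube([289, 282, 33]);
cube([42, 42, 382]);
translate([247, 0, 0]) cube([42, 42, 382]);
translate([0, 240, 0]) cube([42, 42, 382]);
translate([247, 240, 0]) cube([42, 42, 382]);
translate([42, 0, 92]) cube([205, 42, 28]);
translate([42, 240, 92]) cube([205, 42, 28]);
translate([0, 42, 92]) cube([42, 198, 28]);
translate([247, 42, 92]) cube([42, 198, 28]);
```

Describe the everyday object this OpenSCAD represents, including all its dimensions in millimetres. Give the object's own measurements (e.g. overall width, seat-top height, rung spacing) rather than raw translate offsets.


A simple wooden stool: a rectangular seat 289 mm (x) by 282 mm (y), 33 mm thick, top face at z = 415 mm, on four square legs, each 42×42 mm in cross-section. The legs rest on z = 0, each flush with a corner of the seat. Four stretchers, 42 mm wide and 28 mm tall, connect adjacent legs with their undersides at z = 92 mm, each running between the inner faces of the legs it joins and aligned with the legs' outer faces on the other axis.


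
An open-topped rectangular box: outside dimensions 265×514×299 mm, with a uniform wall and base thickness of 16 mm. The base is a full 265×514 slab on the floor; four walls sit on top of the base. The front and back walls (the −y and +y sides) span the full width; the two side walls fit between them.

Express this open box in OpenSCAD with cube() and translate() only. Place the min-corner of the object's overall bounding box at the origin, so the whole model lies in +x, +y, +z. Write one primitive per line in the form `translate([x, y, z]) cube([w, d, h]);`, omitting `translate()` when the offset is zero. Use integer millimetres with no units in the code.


cube([265, 514, 16]);
translate([0, 0, 16]) cube([265, 16, 283]);
translate([0, 498, 16]) cube([265, 16, 283]);
translate([0, 16, 16]) cube([16, 482, 283]);
translate([249, 16, 16]) cube([16, 482, 283]);


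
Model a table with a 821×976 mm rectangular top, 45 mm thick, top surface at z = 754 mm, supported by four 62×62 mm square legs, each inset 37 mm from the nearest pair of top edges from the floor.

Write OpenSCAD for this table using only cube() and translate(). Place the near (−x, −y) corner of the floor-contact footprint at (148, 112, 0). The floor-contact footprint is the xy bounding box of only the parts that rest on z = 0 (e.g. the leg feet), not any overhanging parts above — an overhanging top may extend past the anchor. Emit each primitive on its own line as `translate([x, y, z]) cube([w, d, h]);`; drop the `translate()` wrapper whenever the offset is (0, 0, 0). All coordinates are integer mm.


translate([111, 75, 709]) cube([821, 976, 45]);
translate([148, 112, 0]) cube([62, 62, 709]);
translate([833, 112, 0]) cube([62, 62, 709]);
translate([148, 952, 0]) cube([62, 62, 709]);
translate([833, 952, 0]) cube([62, 62, 709]);


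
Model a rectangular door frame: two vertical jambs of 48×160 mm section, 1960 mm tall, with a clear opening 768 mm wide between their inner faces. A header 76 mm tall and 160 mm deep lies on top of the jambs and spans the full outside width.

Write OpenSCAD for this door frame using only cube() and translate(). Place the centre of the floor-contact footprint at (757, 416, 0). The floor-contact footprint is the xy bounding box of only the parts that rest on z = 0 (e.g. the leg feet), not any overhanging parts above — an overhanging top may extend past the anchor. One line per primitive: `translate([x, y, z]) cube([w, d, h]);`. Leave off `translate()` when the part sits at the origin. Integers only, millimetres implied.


translate([325, 336, 0]) cube([48, 160, 1960]);
translate([1141, 336, 0]) cube([48, 160, 1960]);
translate([325, 336, 1960]) cube([864, 160, 76]);


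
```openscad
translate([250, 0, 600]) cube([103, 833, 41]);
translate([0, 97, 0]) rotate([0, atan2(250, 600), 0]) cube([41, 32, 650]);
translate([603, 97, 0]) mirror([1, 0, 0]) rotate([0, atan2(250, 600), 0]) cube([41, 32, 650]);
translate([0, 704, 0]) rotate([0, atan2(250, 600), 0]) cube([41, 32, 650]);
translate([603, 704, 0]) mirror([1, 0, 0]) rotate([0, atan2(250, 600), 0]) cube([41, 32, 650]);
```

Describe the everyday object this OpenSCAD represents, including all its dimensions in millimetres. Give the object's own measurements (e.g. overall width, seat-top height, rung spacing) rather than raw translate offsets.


A sawhorse. A 103×833×41 mm beam (x, y, z) sits on two A-frame leg pairs. Each pair is two raked legs of 41×32 mm section (32 mm along y) splaying symmetrically in x. Each leg rises 600 mm vertically over 250 mm of horizontal reach and is 650 mm long along its own axis. Every leg's outer bottom edge rests on the floor and its outer top edge meets a bottom edge of the beam — the left legs (tilting toward +x) meet the beam's −x bottom edge, the right legs (their mirror images, tilting toward −x) meet its +x bottom edge — so the leg tops tuck under the beam, the beam's underside is 600 mm above the floor, and the feet are 603 mm apart outside-to-outside with the beam centred between them. The two leg pairs are set in 97 mm from either end of the beam.


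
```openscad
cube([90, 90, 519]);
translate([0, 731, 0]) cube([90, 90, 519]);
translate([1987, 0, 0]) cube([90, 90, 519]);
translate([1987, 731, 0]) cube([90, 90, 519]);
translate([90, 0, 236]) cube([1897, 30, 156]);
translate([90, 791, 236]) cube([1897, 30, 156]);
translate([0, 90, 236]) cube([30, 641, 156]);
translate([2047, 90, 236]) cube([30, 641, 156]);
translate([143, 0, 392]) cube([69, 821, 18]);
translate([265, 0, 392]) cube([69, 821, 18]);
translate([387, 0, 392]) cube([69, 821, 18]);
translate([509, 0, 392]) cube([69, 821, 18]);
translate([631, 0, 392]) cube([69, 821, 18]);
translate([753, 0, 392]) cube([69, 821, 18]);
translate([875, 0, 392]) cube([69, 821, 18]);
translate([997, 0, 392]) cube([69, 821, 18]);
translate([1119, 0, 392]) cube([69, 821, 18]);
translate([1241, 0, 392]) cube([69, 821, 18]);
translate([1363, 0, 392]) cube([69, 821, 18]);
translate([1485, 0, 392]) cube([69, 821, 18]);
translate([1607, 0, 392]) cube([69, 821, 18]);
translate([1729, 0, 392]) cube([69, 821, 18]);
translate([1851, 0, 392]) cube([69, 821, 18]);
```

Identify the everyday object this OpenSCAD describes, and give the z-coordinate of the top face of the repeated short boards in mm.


A bed frame. The slat-top height is 410 mm.

Four posts, four rails, and a row of slats — a bed frame. Slats sit on the rails at z = 236 + 156 = 392; with slat thickness 18, the top is 410 mm.


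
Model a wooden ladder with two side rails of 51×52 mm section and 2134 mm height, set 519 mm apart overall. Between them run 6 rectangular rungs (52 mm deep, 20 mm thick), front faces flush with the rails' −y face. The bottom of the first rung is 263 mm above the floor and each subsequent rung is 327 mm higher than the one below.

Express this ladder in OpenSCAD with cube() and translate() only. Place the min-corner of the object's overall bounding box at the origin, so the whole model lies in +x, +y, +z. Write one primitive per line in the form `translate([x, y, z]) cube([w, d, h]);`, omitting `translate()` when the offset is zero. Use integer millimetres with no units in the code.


// rung span = 519 - 2*51 = 417
// rung[k] z = 263 + k*327
cube([51, 52, 2134]);
translate([468, 0, 0]) cube([51, 52, 2134]);
translate([51, 0, 263]) cube([417, 52, 20]);
translate([51, 0, 590]) cube([417, 52, 20]);
translate([51, 0, 917]) cube([417, 52, 20]);
translate([51, 0, 1244]) cube([417, 52, 20]);
translate([51, 0, 1571]) cube([417, 52, 20]);
translate([51, 0, 1898]) cube([417, 52, 20]);


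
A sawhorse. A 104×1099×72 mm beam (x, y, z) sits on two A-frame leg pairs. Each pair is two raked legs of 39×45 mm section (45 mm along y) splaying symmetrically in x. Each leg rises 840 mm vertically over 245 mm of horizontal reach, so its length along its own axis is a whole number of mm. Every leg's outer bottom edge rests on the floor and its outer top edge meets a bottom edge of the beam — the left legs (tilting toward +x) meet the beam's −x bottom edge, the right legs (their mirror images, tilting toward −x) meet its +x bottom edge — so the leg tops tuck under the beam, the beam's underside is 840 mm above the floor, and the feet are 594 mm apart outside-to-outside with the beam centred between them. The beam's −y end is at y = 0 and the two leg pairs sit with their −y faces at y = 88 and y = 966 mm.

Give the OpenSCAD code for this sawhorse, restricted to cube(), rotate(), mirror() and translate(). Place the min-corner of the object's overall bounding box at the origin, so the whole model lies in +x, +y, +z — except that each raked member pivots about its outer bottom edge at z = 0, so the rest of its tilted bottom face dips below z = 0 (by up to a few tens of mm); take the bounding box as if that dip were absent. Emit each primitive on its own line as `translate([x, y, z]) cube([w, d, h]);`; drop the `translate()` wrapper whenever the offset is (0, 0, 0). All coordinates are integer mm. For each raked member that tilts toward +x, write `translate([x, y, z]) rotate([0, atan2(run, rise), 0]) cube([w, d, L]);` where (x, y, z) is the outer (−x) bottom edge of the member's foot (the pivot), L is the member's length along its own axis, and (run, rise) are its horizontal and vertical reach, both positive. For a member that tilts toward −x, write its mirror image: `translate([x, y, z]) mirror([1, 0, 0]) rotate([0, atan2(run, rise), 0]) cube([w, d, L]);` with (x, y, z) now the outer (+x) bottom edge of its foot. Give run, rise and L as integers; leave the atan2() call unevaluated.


translate([245, 0, 840]) cube([104, 1099, 72]);
translate([0, 88, 0]) rotate([0, atan2(245, 840), 0]) cube([39, 45, 875]);
translate([594, 88, 0]) mirror([1, 0, 0]) rotate([0, atan2(245, 840), 0]) cube([39, 45, 875]);
translate([0, 966, 0]) rotate([0, atan2(245, 840), 0]) cube([39, 45, 875]);
translate([594, 966, 0]) mirror([1, 0, 0]) rotate([0, atan2(245, 840), 0]) cube([39, 45, 875]);


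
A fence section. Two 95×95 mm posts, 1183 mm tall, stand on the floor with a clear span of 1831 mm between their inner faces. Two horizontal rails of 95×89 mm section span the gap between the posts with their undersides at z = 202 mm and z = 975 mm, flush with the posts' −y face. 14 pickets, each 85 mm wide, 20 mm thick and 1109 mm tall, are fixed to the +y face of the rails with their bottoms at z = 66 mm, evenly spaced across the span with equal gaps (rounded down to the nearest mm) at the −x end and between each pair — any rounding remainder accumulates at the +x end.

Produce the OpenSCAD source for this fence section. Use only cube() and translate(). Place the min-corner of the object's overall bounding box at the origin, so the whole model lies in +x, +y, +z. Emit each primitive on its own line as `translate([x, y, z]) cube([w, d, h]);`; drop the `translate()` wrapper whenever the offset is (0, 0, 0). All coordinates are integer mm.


cube([95, 95, 1183]);
translate([1926, 0, 0]) cube([95, 95, 1183]);
translate([95, 0, 202]) cube([1831, 95, 89]);
translate([95, 0, 975]) cube([1831, 95, 89]);
translate([137, 95, 66]) cube([85, 20, 1109]);
translate([264, 95, 66]) cube([85, 20, 1109]);
translate([391, 95, 66]) cube([85, 20, 1109]);
translate([518, 95, 66]) cube([85, 20, 1109]);
translate([645, 95, 66]) cube([85, 20, 1109]);
translate([772, 95, 66]) cube([85, 20, 1109]);
translate([899, 95, 66]) cube([85, 20, 1109]);
translate([1026, 95, 66]) cube([85, 20, 1109]);
translate([1153, 95, 66]) cube([85, 20, 1109]);
translate([1280, 95, 66]) cube([85, 20, 1109]);
translate([1407, 95, 66]) cube([85, 20, 1109]);
translate([1534, 95, 66]) cube([85, 20, 1109]);
translate([1661, 95, 66]) cube([85, 20, 1109]);
translate([1788, 95, 66]) cube([85, 20, 1109]);


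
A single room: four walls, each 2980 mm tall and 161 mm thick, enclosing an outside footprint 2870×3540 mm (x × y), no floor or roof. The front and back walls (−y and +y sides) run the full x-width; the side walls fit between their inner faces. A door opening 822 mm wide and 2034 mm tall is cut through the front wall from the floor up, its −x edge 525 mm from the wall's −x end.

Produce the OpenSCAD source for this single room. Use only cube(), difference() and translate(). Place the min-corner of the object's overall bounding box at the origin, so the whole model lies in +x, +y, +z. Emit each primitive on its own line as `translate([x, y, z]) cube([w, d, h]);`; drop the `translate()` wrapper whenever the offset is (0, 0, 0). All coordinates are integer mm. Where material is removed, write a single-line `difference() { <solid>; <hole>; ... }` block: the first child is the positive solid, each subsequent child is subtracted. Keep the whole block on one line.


difference() { cube([2870, 161, 2980]); translate([525, 0, 0]) cube([822, 161, 2034]); }
translate([0, 3379, 0]) cube([2870, 161, 2980]);
translate([0, 161, 0]) cube([161, 3218, 2980]);
translate([2709, 161, 0]) cube([161, 3218, 2980]);


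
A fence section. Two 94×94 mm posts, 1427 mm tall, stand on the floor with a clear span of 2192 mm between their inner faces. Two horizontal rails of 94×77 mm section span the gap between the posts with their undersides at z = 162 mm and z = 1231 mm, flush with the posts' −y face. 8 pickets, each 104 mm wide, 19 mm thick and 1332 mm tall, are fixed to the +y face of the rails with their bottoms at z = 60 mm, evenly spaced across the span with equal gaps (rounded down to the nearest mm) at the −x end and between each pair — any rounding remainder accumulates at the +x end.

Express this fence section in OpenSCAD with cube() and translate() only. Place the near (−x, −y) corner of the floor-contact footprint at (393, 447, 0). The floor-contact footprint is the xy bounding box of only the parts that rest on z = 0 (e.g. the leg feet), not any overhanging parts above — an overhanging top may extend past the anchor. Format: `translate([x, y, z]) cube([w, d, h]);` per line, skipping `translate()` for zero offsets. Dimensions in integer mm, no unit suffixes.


translate([393, 447, 0]) cube([94, 94, 1427]);
translate([2679, 447, 0]) cube([94, 94, 1427]);
translate([487, 447, 162]) cube([2192, 94, 77]);
translate([487, 447, 1231]) cube([2192, 94, 77]);
translate([638, 541, 60]) cube([104, 19, 1332]);
translate([893, 541, 60]) cube([104, 19, 1332]);
translate([1148, 541, 60]) cube([104, 19, 1332]);
translate([1403, 541, 60]) cube([104, 19, 1332]);
translate([1658, 541, 60]) cube([104, 19, 1332]);
translate([1913, 541, 60]) cube([104, 19, 1332]);
translate([2168, 541, 60]) cube([104, 19, 1332]);
translate([2423, 541, 60]) cube([104, 19, 1332]);


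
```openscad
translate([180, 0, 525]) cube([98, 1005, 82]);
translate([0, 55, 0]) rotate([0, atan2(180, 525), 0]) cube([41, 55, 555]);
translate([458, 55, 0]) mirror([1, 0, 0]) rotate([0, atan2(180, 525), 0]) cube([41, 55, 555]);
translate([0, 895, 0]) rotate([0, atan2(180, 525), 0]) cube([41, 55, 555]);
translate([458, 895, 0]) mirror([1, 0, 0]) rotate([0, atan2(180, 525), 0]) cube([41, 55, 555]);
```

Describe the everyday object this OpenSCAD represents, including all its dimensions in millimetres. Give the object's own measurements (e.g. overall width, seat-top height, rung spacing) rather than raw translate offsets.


A sawhorse. A 98×1005×82 mm beam (x, y, z) sits on two A-frame leg pairs. Each pair is two raked legs of 41×55 mm section (55 mm along y) splaying symmetrically in x. Each leg rises 525 mm vertically over 180 mm of horizontal reach and is 555 mm long along its own axis. Every leg's outer bottom edge rests on the floor and its outer top edge meets a bottom edge of the beam — the left legs (tilting toward +x) meet the beam's −x bottom edge, the right legs (their mirror images, tilting toward −x) meet its +x bottom edge — so the leg tops tuck under the beam, the beam's underside is 525 mm above the floor, and the feet are 458 mm apart outside-to-outside with the beam centred between them. The two leg pairs are set in 55 mm from either end of the beam.


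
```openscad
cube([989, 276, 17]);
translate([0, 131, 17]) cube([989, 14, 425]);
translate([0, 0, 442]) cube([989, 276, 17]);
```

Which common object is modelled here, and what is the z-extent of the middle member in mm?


An I-beam. The web height is 425 mm.

Two wide flanges with a thin centred web — an I-beam. Overall 459 mm minus two 17 mm flanges gives a web of 459 − 2·17 = 425 mm.


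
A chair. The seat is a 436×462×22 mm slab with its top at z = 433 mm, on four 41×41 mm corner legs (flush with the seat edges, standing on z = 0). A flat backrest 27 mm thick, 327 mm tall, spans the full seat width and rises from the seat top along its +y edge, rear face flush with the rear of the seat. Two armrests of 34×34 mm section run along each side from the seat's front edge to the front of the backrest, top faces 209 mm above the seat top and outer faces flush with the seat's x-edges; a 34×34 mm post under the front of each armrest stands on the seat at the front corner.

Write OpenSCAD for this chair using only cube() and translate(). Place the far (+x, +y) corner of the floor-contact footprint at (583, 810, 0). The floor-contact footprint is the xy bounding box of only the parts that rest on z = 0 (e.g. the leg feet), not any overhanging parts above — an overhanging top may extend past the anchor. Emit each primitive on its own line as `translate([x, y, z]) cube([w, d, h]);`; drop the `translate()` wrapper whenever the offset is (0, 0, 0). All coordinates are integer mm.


translate([147, 348, 411]) cube([436, 462, 22]);
translate([147, 348, 0]) cube([41, 41, 411]);
translate([542, 348, 0]) cube([41, 41, 411]);
translate([147, 769, 0]) cube([41, 41, 411]);
translate([542, 769, 0]) cube([41, 41, 411]);
translate([147, 783, 433]) cube([436, 27, 327]);
translate([147, 348, 608]) cube([34, 435, 34]);
translate([549, 348, 608]) cube([34, 435, 34]);
translate([147, 348, 433]) cube([34, 34, 175]);
translate([549, 348, 433]) cube([34, 34, 175]);


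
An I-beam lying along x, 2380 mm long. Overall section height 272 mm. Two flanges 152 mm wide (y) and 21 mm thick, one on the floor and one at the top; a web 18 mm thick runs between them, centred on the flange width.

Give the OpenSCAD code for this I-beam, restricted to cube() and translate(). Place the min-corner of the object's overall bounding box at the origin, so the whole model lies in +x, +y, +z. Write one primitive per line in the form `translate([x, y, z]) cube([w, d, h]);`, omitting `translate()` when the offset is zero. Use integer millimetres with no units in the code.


cube([2380, 152, 21]);
translate([0, 67, 21]) cube([2380, 18, 230]);
translate([0, 0, 251]) cube([2380, 152, 21]);


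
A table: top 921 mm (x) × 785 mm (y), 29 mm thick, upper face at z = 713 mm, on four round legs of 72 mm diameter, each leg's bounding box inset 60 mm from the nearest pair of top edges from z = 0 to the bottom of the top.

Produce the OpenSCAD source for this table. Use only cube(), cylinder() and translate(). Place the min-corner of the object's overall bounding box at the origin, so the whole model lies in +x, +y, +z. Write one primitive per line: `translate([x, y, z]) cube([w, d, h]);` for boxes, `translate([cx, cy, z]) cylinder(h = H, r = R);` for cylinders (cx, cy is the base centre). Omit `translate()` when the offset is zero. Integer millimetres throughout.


// leg_h = 713 - 29 = 684
translate([0, 0, 684]) cube([921, 785, 29]);
translate([96, 96, 0]) cylinder(h = 684, r = 36);
translate([825, 96, 0]) cylinder(h = 684, r = 36);
translate([96, 689, 0]) cylinder(h = 684, r = 36);
translate([825, 689, 0]) cylinder(h = 684, r = 36);


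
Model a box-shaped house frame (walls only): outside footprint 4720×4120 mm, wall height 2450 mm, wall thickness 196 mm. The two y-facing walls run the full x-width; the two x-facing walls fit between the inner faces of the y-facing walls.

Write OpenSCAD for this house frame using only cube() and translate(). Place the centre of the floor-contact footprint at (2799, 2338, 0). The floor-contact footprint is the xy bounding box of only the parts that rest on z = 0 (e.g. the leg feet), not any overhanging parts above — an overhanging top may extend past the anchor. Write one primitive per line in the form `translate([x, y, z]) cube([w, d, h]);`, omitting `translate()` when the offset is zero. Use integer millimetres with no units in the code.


translate([439, 278, 0]) cube([4720, 196, 2450]);
translate([439, 4202, 0]) cube([4720, 196, 2450]);
translate([439, 474, 0]) cube([196, 3728, 2450]);
translate([4963, 474, 0]) cube([196, 3728, 2450]);


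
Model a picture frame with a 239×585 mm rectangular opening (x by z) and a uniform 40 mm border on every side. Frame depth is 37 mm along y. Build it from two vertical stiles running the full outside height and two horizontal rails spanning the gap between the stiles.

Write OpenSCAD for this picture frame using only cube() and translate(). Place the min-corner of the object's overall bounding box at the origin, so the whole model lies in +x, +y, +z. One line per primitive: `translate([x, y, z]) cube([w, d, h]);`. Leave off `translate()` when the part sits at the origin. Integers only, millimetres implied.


cube([40, 37, 665]);
translate([279, 0, 0]) cube([40, 37, 665]);
translate([40, 0, 0]) cube([239, 37, 40]);
translate([40, 0, 625]) cube([239, 37, 40]);


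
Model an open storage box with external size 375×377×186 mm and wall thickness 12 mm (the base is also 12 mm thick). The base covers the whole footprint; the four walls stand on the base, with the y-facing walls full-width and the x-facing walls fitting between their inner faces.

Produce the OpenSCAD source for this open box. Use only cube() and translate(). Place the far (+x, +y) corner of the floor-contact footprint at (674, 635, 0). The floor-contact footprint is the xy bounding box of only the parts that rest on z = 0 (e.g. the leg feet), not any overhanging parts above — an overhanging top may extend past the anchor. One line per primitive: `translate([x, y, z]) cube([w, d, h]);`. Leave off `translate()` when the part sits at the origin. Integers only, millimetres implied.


translate([299, 258, 0]) cube([375, 377, 12]);
translate([299, 258, 12]) cube([375, 12, 174]);
translate([299, 623, 12]) cube([375, 12, 174]);
translate([299, 270, 12]) cube([12, 353, 174]);
translate([662, 270, 12]) cube([12, 353, 174]);


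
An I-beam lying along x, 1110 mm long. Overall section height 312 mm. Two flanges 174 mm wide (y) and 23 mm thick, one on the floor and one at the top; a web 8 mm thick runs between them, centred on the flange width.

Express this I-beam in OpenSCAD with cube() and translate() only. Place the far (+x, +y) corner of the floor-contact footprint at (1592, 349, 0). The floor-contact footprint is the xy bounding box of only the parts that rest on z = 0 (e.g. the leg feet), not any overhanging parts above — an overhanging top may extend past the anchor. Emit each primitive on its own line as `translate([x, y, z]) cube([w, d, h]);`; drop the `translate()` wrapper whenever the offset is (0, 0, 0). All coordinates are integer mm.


translate([482, 175, 0]) cube([1110, 174, 23]);
translate([482, 258, 23]) cube([1110, 8, 266]);
translate([482, 175, 289]) cube([1110, 174, 23]);


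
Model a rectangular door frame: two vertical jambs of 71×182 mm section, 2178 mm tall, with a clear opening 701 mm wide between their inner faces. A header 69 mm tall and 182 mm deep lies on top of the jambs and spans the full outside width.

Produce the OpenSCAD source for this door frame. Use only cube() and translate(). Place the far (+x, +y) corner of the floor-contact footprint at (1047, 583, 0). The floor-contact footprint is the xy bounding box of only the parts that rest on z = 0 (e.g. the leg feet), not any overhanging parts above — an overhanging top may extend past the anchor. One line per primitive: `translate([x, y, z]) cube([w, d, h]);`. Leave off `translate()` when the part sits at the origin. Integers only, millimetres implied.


translate([204, 401, 0]) cube([71, 182, 2178]);
translate([976, 401, 0]) cube([71, 182, 2178]);
translate([204, 401, 2178]) cube([843, 182, 69]);


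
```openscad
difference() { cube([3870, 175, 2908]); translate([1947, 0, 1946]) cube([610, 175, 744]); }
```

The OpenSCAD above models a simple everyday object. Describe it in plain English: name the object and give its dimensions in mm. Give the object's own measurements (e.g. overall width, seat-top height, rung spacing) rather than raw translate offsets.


A wall 3870 mm long (x), 175 mm thick (y), 2908 mm tall, with a rectangular window opening cut through it. The opening is 610 mm wide and 744 mm tall; its sill is at z = 1946 mm and its near (−x) edge is 1947 mm from the wall's −x end. The opening passes through the full wall thickness.


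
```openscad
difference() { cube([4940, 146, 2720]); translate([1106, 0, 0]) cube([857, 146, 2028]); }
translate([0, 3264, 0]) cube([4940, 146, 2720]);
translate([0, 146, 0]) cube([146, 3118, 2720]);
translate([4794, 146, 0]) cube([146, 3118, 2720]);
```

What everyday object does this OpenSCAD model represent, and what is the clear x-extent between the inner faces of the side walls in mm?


A single room. The interior width is 4648 mm.

Four walls enclosing a rectangle with a door in the front wall — a room. Outside width 4940 minus two 146 mm walls gives 4648 mm.


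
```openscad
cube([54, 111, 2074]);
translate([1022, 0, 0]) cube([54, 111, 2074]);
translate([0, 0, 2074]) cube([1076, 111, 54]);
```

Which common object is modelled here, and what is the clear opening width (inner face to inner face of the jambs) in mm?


A door frame. The clear opening width is 968 mm.

Two 2074 mm tall posts with a header on top — a door frame. The left jamb is 54 mm wide at x = 0; the right jamb starts at x = 1022. The clear opening is 1022 − 54 = 968 mm.


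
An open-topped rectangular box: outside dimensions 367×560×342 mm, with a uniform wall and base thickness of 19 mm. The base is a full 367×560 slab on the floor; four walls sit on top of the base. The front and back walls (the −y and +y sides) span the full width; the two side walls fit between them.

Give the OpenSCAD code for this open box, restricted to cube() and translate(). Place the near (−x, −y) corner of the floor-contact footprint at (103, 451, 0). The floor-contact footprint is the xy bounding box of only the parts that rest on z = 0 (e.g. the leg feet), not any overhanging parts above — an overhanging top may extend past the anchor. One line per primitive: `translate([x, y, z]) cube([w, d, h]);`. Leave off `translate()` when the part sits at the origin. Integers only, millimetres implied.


translate([103, 451, 0]) cube([367, 560, 19]);
translate([103, 451, 19]) cube([367, 19, 323]);
translate([103, 992, 19]) cube([367, 19, 323]);
translate([103, 470, 19]) cube([19, 522, 323]);
translate([451, 470, 19]) cube([19, 522, 323]);


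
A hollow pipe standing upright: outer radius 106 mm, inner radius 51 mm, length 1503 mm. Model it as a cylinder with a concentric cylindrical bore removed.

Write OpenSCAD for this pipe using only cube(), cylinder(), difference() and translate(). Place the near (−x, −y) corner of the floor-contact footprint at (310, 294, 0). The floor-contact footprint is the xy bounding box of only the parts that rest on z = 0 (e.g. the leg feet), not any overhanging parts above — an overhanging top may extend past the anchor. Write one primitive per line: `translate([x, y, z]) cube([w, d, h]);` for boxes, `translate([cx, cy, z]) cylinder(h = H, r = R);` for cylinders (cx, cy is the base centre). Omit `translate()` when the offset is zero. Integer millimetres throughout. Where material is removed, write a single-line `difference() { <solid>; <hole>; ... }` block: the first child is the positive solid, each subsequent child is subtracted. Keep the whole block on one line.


difference() { translate([416, 400, 0]) cylinder(h = 1503, r = 106); translate([416, 400, 0]) cylinder(h = 1503, r = 51); }


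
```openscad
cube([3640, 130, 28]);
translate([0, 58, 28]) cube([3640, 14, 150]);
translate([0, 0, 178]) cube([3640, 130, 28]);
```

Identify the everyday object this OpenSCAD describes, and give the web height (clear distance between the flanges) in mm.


An I-beam. The web height is 150 mm.

Two wide flanges with a thin centred web — an I-beam. Overall 206 mm minus two 28 mm flanges gives a web of 206 − 2·28 = 150 mm.
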